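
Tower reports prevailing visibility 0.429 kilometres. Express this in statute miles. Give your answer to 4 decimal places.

1 km = 0.621371 SM, so 0.429 × 0.621371 = 0.2666 SM.

0.2666 SM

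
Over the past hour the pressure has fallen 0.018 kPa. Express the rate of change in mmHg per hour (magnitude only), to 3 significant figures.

0.018 kPa / 1 h × 7.50062 mmHg/kPa = 0.135 mmHg/h.

0.135 mmHg per hour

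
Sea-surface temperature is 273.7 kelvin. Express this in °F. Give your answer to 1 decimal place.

First to °C: 0.55 °C.
Then to °F: 33.0 °F.

33.0 °F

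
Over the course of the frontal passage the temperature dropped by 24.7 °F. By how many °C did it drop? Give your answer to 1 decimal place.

A change of 1 °C equals a change of 1.8 °F: Δ°C = 24.7 × 0.5556 = 13.7 °C.

13.7 °C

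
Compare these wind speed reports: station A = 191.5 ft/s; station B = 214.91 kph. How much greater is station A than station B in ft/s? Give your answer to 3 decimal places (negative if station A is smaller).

-4.357 ft/s

station B: 214.91 km/h = 195.85703 ft/s.
Difference: 191.50000 − 195.85703 = -4.357 ft/s.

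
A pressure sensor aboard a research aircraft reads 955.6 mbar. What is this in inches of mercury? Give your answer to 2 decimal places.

28.22 inHg

1 mb = 0.02953 inHg, so 955.6 × 0.02953 = 28.22 inHg.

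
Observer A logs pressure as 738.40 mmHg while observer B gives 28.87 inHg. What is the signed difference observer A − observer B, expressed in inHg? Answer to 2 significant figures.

observer A: 738.40 mmHg = 29.0709 inHg.
Difference: 29.0709 − 28.8700 = 0.20 inHg.

0.20 inHg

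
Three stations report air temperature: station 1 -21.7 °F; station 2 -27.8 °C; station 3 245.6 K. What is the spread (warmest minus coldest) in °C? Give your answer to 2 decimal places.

2.28 °C

station 1: -21.7 °F = -29.833 °C.
station 3: 245.6 K = -27.550 °C.
Spread: (-27.550) − (-29.833) = 2.283 °C.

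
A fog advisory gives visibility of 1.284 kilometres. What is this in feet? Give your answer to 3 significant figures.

4210 ft

1 km = 3280.84 ft, so 1.284 × 3280.84 = 4210 ft.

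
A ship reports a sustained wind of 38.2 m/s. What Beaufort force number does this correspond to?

Beaufort force 12

38.2 m/s lies in the Beaufort 12 band (hurricane force, ≥32.7 m/s).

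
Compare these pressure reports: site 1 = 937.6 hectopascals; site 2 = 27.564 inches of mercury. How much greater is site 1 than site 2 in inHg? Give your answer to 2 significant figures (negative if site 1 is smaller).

0.12 inHg

site 1: 937.6 hPa = 27.6873 inHg.
Difference: 27.6873 − 27.5640 = 0.12 inHg.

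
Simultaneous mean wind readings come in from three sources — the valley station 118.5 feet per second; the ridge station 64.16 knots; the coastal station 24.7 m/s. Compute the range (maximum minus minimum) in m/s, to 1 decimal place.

the valley station: 118.5 ft/s = 36.119 m/s.
the ridge station: 64.16 kt = 33.007 m/s.
Spread: 36.119 − 24.700 = 11.4 m/s.

11.4 m/s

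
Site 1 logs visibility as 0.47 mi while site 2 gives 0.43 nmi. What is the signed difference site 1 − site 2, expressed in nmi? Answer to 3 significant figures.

site 1: 0.47 SM = 0.408419 nmi.
Difference: 0.408419 − 0.430000 = -0.0216 nmi.

-0.0216 nmi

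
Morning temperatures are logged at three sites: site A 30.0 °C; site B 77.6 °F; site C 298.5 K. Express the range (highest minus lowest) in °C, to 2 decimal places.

4.67 °C

site B: 77.6 °F = 25.333 °C.
site C: 298.5 K = 25.350 °C.
Spread: 30.000 − 25.333 = 4.667 °C.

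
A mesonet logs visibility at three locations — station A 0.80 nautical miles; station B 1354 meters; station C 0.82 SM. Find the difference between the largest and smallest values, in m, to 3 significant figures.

162 m

station A: 0.80 nmi = 1481.60 m.
station C: 0.82 SM = 1319.66 m.
Spread: 1481.60 − 1319.66 = 162 m.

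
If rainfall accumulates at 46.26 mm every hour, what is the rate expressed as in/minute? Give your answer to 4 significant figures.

46.26 mm/hour × 0.0393701 in/mm × 0.0166667 hour/minute = 0.03035 in/minute.

0.03035 in/minute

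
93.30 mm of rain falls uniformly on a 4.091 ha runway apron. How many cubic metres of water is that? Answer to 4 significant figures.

3817 cubic metres

Area: 4.091 ha = 40910 m².
1 mm over 1 m² is 1 L, so volume = 93.3 × 40910 = 3816903 L = 3817 m³.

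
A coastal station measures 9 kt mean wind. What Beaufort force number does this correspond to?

9 kt lies in the Beaufort 3 band (gentle breeze, 7–10 kt).

Beaufort force 3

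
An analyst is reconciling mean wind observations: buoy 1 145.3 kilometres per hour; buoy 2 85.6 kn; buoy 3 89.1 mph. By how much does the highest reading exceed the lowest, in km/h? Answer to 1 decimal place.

buoy 2: 85.6 kt = 158.531 km/h.
buoy 3: 89.1 mph = 143.393 km/h.
Spread: 158.531 − 143.393 = 15.1 km/h.

15.1 km/h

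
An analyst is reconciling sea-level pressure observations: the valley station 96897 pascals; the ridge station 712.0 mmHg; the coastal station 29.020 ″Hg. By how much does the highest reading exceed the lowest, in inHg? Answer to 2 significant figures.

the valley station: 96897 Pa = 28.6137 inHg.
the ridge station: 712.0 mmHg = 28.0315 inHg.
Spread: 29.0200 − 28.0315 = 0.99 inHg.

0.99 inHg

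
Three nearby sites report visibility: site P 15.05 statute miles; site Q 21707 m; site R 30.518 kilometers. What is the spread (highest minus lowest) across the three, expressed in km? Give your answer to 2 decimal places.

site P: 15.05 SM = 24.2206 km.
site Q: 21707 m = 21.7070 km.
Spread: 30.5180 − 21.7070 = 8.81 km.

8.81 km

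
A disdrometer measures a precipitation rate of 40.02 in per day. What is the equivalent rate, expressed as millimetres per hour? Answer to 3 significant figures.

40.02 in/day × 25.4 mm/in × 0.0416667 day/hour = 42.4 mm/hour.

42.4 mm/hour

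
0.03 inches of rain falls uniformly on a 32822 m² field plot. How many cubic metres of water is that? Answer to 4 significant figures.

25.01 cubic metres

Depth: 0.03 in × 25.4 = 0.762 mm.
1 mm over 1 m² is 1 L, so volume = 0.762 × 32822 = 25010.364 L = 25.01 m³.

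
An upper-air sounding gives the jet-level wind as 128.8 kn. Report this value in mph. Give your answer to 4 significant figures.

1 kt = 1.15078 mph, so 128.8 × 1.15078 = 148.2 mph.

148.2 mph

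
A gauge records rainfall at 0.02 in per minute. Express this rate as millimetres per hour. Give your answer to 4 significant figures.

30.48 mm/hour

0.02 in/minute × 25.4 mm/in × 60 minute/hour = 30.48 mm/hour.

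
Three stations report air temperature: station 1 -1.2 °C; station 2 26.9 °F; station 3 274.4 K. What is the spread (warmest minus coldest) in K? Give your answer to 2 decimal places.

4.08 K

station 2: 26.9 °F = -2.833 °C.
station 3: 274.4 K = 1.250 °C.
Spread: 1.250 − (-2.833) = 4.083 °C.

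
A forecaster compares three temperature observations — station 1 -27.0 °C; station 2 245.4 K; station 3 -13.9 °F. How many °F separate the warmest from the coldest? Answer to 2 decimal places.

station 2: 245.4 K = -27.750 °C.
station 3: -13.9 °F = -25.500 °C.
Spread: (-25.500) − (-27.750) = 2.250 °C = 4.05 °F.

4.05 °F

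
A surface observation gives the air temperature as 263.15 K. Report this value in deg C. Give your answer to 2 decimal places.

°C = 263.15 − 273.15 = -10.00 °C.

-10.00 °C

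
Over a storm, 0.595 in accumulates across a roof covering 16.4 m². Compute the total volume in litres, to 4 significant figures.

247.9 litres

Depth: 0.595 in × 25.4 = 15.113 mm.
1 mm over 1 m² is 1 L, so volume = 15.113 × 16.4 = 247.8532 L ≈ 247.9 L.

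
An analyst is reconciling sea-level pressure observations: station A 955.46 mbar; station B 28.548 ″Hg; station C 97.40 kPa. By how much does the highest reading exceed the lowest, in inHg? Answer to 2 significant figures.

0.55 inHg

station A: 955.46 mb = 28.2147 inHg.
station C: 97.40 kPa = 28.7622 inHg.
Spread: 28.7622 − 28.2147 = 0.55 inHg.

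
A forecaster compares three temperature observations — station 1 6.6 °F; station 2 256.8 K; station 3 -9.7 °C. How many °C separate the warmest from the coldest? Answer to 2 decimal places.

6.65 °C

station 1: 6.6 °F = -14.111 °C.
station 2: 256.8 K = -16.350 °C.
Spread: (-9.700) − (-16.350) = 6.650 °C.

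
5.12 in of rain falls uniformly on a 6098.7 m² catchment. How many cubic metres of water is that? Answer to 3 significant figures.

793 cubic metres

Depth: 5.12 in × 25.4 = 130.048 mm.
1 mm over 1 m² is 1 L, so volume = 130.048 × 6098.7 = 793123.74 L = 793 m³.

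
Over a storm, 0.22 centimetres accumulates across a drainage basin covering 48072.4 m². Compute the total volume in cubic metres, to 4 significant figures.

105.8 cubic metres

Depth: 0.22 cm × 10 = 2.2 mm.
1 mm over 1 m² is 1 L, so volume = 2.2 × 48072.4 = 105759.28 L = 105.8 m³.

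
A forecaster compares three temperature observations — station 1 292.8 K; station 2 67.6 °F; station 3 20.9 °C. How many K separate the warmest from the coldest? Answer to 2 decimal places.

station 1: 292.8 K = 19.650 °C.
station 2: 67.6 °F = 19.778 °C.
Spread: 20.900 − 19.650 = 1.250 °C.

1.25 K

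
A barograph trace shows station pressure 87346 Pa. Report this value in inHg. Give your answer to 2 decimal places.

25.79 inHg

1 Pa = 0.0002953 inHg, so 87346 × 0.0002953 = 25.79 inHg.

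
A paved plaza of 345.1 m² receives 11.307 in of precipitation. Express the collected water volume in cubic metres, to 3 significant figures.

Depth: 11.307 in × 25.4 = 287.1978 mm.
1 mm over 1 m² is 1 L, so volume = 287.1978 × 345.1 = 99111.961 L = 99.1 m³.

99.1 cubic metres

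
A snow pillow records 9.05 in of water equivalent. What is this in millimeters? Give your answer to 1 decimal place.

229.9 mm

1 in = 25.4 mm, so 9.05 × 25.4 = 229.9 mm.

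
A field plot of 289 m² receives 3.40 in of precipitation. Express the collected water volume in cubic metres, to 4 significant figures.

24.96 cubic metres

Depth: 3.40 in × 25.4 = 86.36 mm.
1 mm over 1 m² is 1 L, so volume = 86.36 × 289 = 24958.04 L = 24.96 m³.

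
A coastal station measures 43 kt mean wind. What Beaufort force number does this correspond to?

43 kt lies in the Beaufort 9 band (strong gale, 41–47 kt).

Beaufort force 9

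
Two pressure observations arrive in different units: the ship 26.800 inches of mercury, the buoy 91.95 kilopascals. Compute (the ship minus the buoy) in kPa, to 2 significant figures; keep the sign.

the ship: 26.800 inHg = 90.755 kPa.
Difference: 90.755 − 91.950 = -1.2 kPa.

-1.2 kPa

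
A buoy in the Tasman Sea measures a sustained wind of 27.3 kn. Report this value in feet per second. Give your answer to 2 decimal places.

46.08 ft/s

1 kt = 1.68781 ft/s, so 27.3 × 1.68781 = 46.08 ft/s.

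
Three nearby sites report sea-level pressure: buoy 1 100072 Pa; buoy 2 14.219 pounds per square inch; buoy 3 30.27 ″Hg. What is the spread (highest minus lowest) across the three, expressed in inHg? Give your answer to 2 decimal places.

1.32 inHg

buoy 1: 100072 Pa = 29.5512 inHg.
buoy 2: 14.219 psi = 28.9502 inHg.
Spread: 30.2700 − 28.9502 = 1.32 inHg.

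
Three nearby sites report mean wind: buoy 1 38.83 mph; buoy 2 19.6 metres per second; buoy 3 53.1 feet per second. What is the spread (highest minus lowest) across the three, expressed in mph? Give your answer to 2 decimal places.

buoy 2: 19.6 m/s = 43.8440 mph.
buoy 3: 53.1 ft/s = 36.2045 mph.
Spread: 43.8440 − 36.2045 = 7.64 mph.

7.64 mph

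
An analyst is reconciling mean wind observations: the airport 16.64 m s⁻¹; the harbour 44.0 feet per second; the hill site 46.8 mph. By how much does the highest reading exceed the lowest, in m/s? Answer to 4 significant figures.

the harbour: 44.0 ft/s = 13.41120 m/s.
the hill site: 46.8 mph = 20.92147 m/s.
Spread: 20.92147 − 13.41120 = 7.510 m/s.

7.510 m/s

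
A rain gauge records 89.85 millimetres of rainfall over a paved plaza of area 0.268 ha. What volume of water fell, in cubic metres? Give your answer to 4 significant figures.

Area: 0.268 ha = 2680 m².
1 mm over 1 m² is 1 L, so volume = 89.85 × 2680 = 240798 L = 240.8 m³.

240.8 cubic metres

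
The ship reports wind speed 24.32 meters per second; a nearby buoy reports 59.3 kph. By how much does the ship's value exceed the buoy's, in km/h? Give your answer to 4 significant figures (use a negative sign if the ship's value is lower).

the ship: 24.32 m/s = 87.5520 km/h.
Difference: 87.5520 − 59.3000 = 28.25 km/h.

28.25 km/h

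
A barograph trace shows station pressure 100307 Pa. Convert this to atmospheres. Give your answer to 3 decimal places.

0.990 atm

1 Pa = 9.86923e-06 atm, so 100307 × 9.86923e-06 = 0.990 atm.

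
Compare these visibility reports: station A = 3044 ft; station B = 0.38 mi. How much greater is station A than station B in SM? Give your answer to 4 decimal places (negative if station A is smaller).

station A: 3044 ft = 0.576515 SM.
Difference: 0.576515 − 0.380000 = 0.1965 SM.

0.1965 SM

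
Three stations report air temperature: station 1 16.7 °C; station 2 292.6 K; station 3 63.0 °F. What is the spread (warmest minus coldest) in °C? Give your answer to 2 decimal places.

station 2: 292.6 K = 19.450 °C.
station 3: 63.0 °F = 17.222 °C.
Spread: 19.450 − 16.700 = 2.750 °C.

2.75 °C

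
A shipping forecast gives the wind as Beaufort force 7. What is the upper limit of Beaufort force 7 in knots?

Beaufort 7 (near gale) spans 28–33 knots.

33 kt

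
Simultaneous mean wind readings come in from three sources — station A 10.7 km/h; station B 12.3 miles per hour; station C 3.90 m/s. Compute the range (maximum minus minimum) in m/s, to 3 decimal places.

2.526 m/s

station A: 10.7 km/h = 2.97222 m/s.
station B: 12.3 mph = 5.49859 m/s.
Spread: 5.49859 − 2.97222 = 2.526 m/s.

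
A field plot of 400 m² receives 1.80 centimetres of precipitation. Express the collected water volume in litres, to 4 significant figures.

7200 litres

Depth: 1.80 cm × 10 = 18 mm.
1 mm over 1 m² is 1 L, so volume = 18 × 400 = 7200 L.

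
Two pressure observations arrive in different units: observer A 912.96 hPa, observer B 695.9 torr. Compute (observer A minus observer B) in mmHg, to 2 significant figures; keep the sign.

-11 mmHg

observer A: 912.96 hPa = 684.78 mmHg.
Difference: 684.78 − 695.90 = -11 mmHg.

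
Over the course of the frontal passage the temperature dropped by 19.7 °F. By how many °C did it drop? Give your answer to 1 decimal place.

For a temperature change the 32° offset cancels: Δ°C = 19.7 × 0.5556 = 10.9 °C.

10.9 °C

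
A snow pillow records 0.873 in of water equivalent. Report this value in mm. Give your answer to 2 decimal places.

22.17 mm

1 in = 25.4 mm, so 0.873 × 25.4 = 22.17 mm.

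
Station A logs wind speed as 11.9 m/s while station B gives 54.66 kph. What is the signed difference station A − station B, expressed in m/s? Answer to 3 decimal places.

-3.283 m/s

station B: 54.66 km/h = 15.18333 m/s.
Difference: 11.90000 − 15.18333 = -3.283 m/s.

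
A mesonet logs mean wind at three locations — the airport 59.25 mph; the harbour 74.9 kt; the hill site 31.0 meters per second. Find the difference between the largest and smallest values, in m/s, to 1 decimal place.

the airport: 59.25 mph = 26.487 m/s.
the harbour: 74.9 kt = 38.532 m/s.
Spread: 38.532 − 26.487 = 12.0 m/s.

12.0 m/s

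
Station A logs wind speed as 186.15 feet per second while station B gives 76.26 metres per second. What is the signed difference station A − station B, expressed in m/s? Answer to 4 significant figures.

station A: 186.15 ft/s = 56.7385 m/s.
Difference: 56.7385 − 76.2600 = -19.52 m/s.

-19.52 m/s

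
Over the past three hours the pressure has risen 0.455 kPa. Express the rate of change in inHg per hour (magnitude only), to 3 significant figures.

0.455 kPa / 3 h × 0.2953 inHg/kPa = 0.0448 inHg/h.

0.0448 inHg per hour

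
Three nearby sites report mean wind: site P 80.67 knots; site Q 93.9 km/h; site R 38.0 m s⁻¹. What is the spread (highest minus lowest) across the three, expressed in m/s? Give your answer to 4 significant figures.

15.42 m/s

site P: 80.67 kt = 41.5002 m/s.
site Q: 93.9 km/h = 26.0833 m/s.
Spread: 41.5002 − 26.0833 = 15.42 m/s.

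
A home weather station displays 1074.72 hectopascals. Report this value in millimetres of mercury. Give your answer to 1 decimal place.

1 hPa = 0.750062 mmHg, so 1074.72 × 0.750062 = 806.1 mmHg.

806.1 mmHg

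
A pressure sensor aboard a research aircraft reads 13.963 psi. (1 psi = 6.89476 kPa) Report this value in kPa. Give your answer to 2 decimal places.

96.27 kPa

1 psi = 6.89476 kPa, so 13.963 × 6.89476 = 96.27 kPa.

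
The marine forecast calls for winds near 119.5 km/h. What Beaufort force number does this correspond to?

119.5 km/h = 33.2 m/s, which is Beaufort 12 (hurricane force, ≥32.7 m/s).

Beaufort force 12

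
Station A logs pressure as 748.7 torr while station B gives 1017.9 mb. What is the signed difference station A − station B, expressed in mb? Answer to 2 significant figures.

-20 mb

station A: 748.7 mmHg = 998.18 mb.
Difference: 998.18 − 1017.90 = -20 mb.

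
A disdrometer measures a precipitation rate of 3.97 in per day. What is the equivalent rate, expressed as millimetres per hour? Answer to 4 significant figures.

4.202 mm/hour

3.97 in/day × 25.4 mm/in × 0.0416667 day/hour = 4.202 mm/hour.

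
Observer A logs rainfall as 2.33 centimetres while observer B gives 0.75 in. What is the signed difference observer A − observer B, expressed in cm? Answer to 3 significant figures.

0.425 cm

observer B: 0.75 in = 1.90500 cm.
Difference: 2.33000 − 1.90500 = 0.425 cm.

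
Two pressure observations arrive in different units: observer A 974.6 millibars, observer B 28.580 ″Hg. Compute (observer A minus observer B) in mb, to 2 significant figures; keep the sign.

6.8 mb

observer B: 28.580 inHg = 967.830 mb.
Difference: 974.600 − 967.830 = 6.8 mb.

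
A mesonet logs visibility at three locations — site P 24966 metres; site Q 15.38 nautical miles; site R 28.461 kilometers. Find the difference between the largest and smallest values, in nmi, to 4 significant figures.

1.899 nmi

site P: 24966 m = 13.48056 nmi.
site R: 28.461 km = 15.36771 nmi.
Spread: 15.38000 − 13.48056 = 1.899 nmi.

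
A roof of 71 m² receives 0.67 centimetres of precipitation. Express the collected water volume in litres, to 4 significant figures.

Depth: 0.67 cm × 10 = 6.7 mm.
1 mm over 1 m² is 1 L, so volume = 6.7 × 71 = 475.7 L.

475.7 litres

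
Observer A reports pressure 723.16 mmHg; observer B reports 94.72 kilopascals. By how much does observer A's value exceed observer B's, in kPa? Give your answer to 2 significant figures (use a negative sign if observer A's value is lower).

observer A: 723.16 mmHg = 96.413 kPa.
Difference: 96.413 − 94.720 = 1.7 kPa.

1.7 kPa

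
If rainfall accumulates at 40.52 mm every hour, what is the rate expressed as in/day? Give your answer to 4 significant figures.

38.29 in/day

40.52 mm/hour × 0.0393701 in/mm × 24 hour/day = 38.29 in/day.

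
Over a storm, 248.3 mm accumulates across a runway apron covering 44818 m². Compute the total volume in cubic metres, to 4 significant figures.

1 mm over 1 m² is 1 L, so volume = 248.3 × 44818 = 11128309 L = 11130 m³.

11130 cubic metres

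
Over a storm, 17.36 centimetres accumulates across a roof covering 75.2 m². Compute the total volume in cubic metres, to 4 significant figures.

Depth: 17.36 cm × 10 = 173.6 mm.
1 mm over 1 m² is 1 L, so volume = 173.6 × 75.2 = 13054.72 L = 13.05 m³.

13.05 cubic metres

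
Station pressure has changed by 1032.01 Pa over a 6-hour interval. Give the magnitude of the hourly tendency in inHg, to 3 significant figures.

1032.01 Pa / 6 h × 0.0002953 inHg/Pa = 0.0508 inHg/h.

0.0508 inHg per hour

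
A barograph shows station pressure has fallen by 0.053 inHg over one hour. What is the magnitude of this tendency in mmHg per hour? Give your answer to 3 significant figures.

0.053 inHg / 1 h × 25.4 mmHg/inHg = 1.35 mmHg/h.

1.35 mmHg per hour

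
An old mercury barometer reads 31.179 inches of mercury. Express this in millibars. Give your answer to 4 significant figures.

1 inHg = 33.8639 mb, so 31.179 × 33.8639 = 1056 mb.

1056 mb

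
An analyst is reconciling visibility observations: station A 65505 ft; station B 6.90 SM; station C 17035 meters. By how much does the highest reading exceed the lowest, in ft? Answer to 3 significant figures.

station B: 6.90 SM = 36432.00 ft.
station C: 17035 m = 55889.11 ft.
Spread: 65505.00 − 36432.00 = 29100 ft.

29100 ft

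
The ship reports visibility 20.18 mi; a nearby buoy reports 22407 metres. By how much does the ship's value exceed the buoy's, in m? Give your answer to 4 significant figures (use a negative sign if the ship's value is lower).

the ship: 20.18 SM = 32476.56 m.
Difference: 32476.56 − 22407.00 = 10070 m.

10070 m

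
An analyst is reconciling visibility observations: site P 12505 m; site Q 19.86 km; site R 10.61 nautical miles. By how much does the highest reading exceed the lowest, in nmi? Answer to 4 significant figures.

3.971 nmi

site P: 12505 m = 6.75216 nmi.
site Q: 19.86 km = 10.72354 nmi.
Spread: 10.72354 − 6.75216 = 3.971 nmi.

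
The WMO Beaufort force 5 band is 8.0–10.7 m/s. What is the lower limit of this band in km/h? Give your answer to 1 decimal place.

28.8 km/h

8.0–10.7 m/s × 3.6 = 28.8–38.5 km/h.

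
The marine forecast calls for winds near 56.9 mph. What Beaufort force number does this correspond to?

Beaufort force 10

56.9 mph = 25.4 m/s, which is Beaufort 10 (storm, 24.5–28.4 m/s).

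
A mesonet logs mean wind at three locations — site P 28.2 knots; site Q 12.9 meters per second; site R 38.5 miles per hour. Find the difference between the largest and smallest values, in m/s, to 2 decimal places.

4.31 m/s

site P: 28.2 kt = 14.5073 m/s.
site R: 38.5 mph = 17.2110 m/s.
Spread: 17.2110 − 12.9000 = 4.31 m/s.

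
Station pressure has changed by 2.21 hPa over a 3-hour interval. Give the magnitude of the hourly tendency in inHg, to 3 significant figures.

0.0218 inHg per hour

2.21 hPa / 3 h × 0.02953 inHg/hPa = 0.0218 inHg/h.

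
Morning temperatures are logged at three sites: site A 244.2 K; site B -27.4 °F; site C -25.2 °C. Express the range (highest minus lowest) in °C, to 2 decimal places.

site A: 244.2 K = -28.950 °C.
site B: -27.4 °F = -33.000 °C.
Spread: (-25.200) − (-33.000) = 7.800 °C.

7.80 °C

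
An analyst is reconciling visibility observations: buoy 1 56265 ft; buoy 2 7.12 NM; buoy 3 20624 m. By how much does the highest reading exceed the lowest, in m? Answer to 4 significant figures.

7438 m

buoy 1: 56265 ft = 17149.57 m.
buoy 2: 7.12 nmi = 13186.24 m.
Spread: 20624.00 − 13186.24 = 7438 m.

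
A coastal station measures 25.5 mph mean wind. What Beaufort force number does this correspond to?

25.5 mph = 11.4 m/s, which is Beaufort 6 (strong breeze, 10.8–13.8 m/s).

Beaufort force 6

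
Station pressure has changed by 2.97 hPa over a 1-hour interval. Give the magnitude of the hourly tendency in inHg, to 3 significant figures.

0.0877 inHg per hour

2.97 hPa / 1 h × 0.02953 inHg/hPa = 0.0877 inHg/h.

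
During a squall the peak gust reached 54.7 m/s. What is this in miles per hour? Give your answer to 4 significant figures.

1 m/s = 2.23694 mph, so 54.7 × 2.23694 = 122.4 mph.

122.4 mph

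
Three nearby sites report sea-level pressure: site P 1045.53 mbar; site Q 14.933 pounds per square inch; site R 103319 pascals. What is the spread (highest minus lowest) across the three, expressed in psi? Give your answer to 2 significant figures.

0.23 psi

site P: 1045.53 mb = 15.1641 psi.
site R: 103319 Pa = 14.9852 psi.
Spread: 15.1641 − 14.9330 = 0.23 psi.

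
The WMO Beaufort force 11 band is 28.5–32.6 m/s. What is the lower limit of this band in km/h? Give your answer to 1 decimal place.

28.5–32.6 m/s × 3.6 = 102.6–117.4 km/h.

102.6 km/h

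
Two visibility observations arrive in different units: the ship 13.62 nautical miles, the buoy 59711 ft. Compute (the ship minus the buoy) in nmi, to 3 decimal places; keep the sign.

the buoy: 59711 ft = 9.82717 nmi.
Difference: 13.62000 − 9.82717 = 3.793 nmi.

3.793 nmi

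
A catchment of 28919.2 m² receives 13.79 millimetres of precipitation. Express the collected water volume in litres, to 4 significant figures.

1 mm over 1 m² is 1 L, so volume = 13.79 × 28919.2 = 398795.77 L ≈ 398800 L.

398800 litres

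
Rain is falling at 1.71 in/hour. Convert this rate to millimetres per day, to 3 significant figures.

1040 mm/day

1.71 in/hour × 25.4 mm/in × 24 hour/day = 1040 mm/day.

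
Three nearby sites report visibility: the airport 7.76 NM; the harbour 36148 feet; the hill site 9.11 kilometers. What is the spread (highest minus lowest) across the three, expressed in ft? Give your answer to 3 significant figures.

the airport: 7.76 nmi = 47150.66 ft.
the hill site: 9.11 km = 29888.45 ft.
Spread: 47150.66 − 29888.45 = 17300 ft.

17300 ft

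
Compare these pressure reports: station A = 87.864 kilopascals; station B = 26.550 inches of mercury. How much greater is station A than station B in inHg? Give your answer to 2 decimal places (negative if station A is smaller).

-0.60 inHg

station A: 87.864 kPa = 25.9462 inHg.
Difference: 25.9462 − 26.5500 = -0.60 inHg.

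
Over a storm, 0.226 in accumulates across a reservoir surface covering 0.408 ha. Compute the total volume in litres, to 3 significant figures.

Depth: 0.226 in × 25.4 = 5.7404 mm.
Area: 0.408 ha = 4080 m².
1 mm over 1 m² is 1 L, so volume = 5.7404 × 4080 = 23420.832 L ≈ 23400 L.

23400 litres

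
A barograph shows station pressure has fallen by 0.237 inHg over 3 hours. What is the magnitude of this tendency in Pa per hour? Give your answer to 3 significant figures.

268 Pa per hour

0.237 inHg / 3 h × 3386.39 Pa/inHg = 268 Pa/h.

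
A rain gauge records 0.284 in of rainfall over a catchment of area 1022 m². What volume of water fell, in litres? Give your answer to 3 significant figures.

7370 litres

Depth: 0.284 in × 25.4 = 7.2136 mm.
1 mm over 1 m² is 1 L, so volume = 7.2136 × 1022 = 7372.2992 L ≈ 7370 L.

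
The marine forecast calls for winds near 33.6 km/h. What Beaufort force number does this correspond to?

Beaufort force 5

33.6 km/h = 9.3 m/s, which is Beaufort 5 (fresh breeze, 8.0–10.7 m/s).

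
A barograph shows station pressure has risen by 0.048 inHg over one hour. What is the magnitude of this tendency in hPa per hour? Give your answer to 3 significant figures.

0.048 inHg / 1 h × 33.8639 hPa/inHg = 1.63 hPa/h.

1.63 hPa per hour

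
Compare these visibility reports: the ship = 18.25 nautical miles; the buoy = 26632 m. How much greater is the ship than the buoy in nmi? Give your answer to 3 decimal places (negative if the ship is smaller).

3.870 nmi

the buoy: 26632 m = 14.38013 nmi.
Difference: 18.25000 − 14.38013 = 3.870 nmi.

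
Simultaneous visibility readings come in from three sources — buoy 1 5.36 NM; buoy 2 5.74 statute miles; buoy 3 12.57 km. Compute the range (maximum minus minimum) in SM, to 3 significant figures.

2.07 SM

buoy 1: 5.36 nmi = 6.1682 SM.
buoy 3: 12.57 km = 7.8106 SM.
Spread: 7.8106 − 5.7400 = 2.07 SM.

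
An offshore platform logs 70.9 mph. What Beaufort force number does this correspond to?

Beaufort force 11

70.9 mph = 31.7 m/s, which is Beaufort 11 (violent storm, 28.5–32.6 m/s).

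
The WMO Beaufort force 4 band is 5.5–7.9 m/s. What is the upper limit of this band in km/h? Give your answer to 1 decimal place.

28.4 km/h

5.5–7.9 m/s × 3.6 = 19.8–28.4 km/h.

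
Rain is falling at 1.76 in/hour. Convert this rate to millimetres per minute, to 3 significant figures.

1.76 in/hour × 25.4 mm/in × 0.0166667 hour/minute = 0.745 mm/minute.

0.745 mm/minute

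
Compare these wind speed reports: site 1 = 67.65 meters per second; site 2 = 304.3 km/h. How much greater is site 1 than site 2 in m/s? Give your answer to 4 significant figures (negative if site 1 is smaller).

site 2: 304.3 km/h = 84.5278 m/s.
Difference: 67.6500 − 84.5278 = -16.88 m/s.

-16.88 m/s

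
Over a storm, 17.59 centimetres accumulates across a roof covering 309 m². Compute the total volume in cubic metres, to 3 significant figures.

54.4 cubic metres

Depth: 17.59 cm × 10 = 175.9 mm.
1 mm over 1 m² is 1 L, so volume = 175.9 × 309 = 54353.1 L = 54.4 m³.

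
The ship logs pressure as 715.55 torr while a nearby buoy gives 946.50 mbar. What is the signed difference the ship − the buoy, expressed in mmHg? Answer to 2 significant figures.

the buoy: 946.50 mb = 709.933 mmHg.
Difference: 715.550 − 709.933 = 5.6 mmHg.

5.6 mmHg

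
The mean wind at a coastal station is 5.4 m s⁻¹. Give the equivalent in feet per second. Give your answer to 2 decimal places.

17.72 ft/s

1 m/s = 3.28084 ft/s, so 5.4 × 3.28084 = 17.72 ft/s.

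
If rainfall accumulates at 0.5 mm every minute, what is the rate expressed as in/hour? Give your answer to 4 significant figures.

1.181 in/hour

0.5 mm/minute × 0.0393701 in/mm × 60 minute/hour = 1.181 in/hour.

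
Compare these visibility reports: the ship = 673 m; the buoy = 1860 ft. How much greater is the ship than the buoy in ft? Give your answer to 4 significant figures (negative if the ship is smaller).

348.0 ft

the ship: 673 m = 2208.005 ft.
Difference: 2208.005 − 1860.000 = 348.0 ft.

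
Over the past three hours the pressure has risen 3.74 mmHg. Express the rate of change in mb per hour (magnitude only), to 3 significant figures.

3.74 mmHg / 3 h × 1.33322 mb/mmHg = 1.66 mb/h.

1.66 mb per hour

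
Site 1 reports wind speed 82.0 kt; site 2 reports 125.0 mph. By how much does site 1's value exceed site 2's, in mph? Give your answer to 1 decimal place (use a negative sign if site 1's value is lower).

site 1: 82.0 kt = 94.364 mph.
Difference: 94.364 − 125.000 = -30.6 mph.

-30.6 mph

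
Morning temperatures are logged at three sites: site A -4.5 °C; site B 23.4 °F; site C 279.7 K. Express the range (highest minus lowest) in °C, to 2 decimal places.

11.33 °C

site B: 23.4 °F = -4.778 °C.
site C: 279.7 K = 6.550 °C.
Spread: 6.550 − (-4.778) = 11.328 °C.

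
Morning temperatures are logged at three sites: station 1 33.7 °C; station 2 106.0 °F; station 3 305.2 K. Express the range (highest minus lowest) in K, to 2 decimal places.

station 2: 106.0 °F = 41.111 °C.
station 3: 305.2 K = 32.050 °C.
Spread: 41.111 − 32.050 = 9.061 °C.

9.06 K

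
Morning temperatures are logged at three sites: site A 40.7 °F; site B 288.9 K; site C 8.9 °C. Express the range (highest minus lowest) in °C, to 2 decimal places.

10.92 °C

site A: 40.7 °F = 4.833 °C.
site B: 288.9 K = 15.750 °C.
Spread: 15.750 − 4.833 = 10.917 °C.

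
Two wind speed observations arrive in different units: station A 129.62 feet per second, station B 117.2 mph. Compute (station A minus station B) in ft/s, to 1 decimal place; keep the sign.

station B: 117.2 mph = 171.893 ft/s.
Difference: 129.620 − 171.893 = -42.3 ft/s.

-42.3 ft/s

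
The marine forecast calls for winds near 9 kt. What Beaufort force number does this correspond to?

Beaufort force 3

9 kt lies in the Beaufort 3 band (gentle breeze, 7–10 kt).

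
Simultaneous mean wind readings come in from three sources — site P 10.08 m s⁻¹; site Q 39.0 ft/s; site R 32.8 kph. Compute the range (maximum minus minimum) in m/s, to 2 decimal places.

2.78 m/s

site Q: 39.0 ft/s = 11.8872 m/s.
site R: 32.8 km/h = 9.1111 m/s.
Spread: 11.8872 − 9.1111 = 2.78 m/s.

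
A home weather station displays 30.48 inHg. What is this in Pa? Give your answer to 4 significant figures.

103200 Pa

1 inHg = 3386.39 Pa, so 30.48 × 3386.39 = 103200 Pa.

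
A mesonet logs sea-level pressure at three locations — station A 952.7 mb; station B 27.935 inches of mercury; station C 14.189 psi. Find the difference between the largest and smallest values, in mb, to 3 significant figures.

32.3 mb

station B: 27.935 inHg = 945.988 mb.
station C: 14.189 psi = 978.297 mb.
Spread: 978.297 − 945.988 = 32.3 mb.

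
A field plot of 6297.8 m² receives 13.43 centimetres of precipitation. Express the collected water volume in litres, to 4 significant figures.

Depth: 13.43 cm × 10 = 134.3 mm.
1 mm over 1 m² is 1 L, so volume = 134.3 × 6297.8 = 845794.54 L ≈ 845800 L.

845800 litres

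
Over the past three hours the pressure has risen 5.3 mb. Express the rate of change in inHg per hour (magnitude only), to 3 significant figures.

5.3 mb / 3 h × 0.02953 inHg/mb = 0.0522 inHg/h.

0.0522 inHg per hour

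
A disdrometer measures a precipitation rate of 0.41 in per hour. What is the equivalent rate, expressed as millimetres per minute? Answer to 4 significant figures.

0.1736 mm/minute

0.41 in/hour × 25.4 mm/in × 0.0166667 hour/minute = 0.1736 mm/minute.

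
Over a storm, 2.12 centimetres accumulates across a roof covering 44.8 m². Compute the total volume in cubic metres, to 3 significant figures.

0.950 cubic metres

Depth: 2.12 cm × 10 = 21.2 mm.
1 mm over 1 m² is 1 L, so volume = 21.2 × 44.8 = 949.76 L = 0.950 m³.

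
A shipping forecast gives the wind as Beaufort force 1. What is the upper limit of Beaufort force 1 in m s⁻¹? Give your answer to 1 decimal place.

1.5 m/s

Beaufort 1 (light air) spans 0.3–1.5 m/s.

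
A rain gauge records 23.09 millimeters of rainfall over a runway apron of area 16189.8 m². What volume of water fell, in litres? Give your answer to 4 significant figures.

1 mm over 1 m² is 1 L, so volume = 23.09 × 16189.8 = 373822.48 L ≈ 373800 L.

373800 litres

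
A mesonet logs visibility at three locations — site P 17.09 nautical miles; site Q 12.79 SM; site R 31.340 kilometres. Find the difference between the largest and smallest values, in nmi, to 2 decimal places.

site Q: 12.79 SM = 11.1142 nmi.
site R: 31.340 km = 16.9222 nmi.
Spread: 17.0900 − 11.1142 = 5.98 nmi.

5.98 nmi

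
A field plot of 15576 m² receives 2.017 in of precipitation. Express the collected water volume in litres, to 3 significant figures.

798000 litres

Depth: 2.017 in × 25.4 = 51.2318 mm.
1 mm over 1 m² is 1 L, so volume = 51.2318 × 15576 = 797986.52 L ≈ 798000 L.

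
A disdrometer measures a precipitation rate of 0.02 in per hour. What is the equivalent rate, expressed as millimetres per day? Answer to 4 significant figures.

12.19 mm/day

0.02 in/hour × 25.4 mm/in × 24 hour/day = 12.19 mm/day.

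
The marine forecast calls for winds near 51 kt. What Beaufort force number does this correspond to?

51 kt lies in the Beaufort 10 band (storm, 48–55 kt).

Beaufort force 10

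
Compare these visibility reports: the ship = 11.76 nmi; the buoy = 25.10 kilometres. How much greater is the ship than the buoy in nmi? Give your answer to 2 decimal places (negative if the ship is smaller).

the buoy: 25.10 km = 13.5529 nmi.
Difference: 11.7600 − 13.5529 = -1.79 nmi.

-1.79 nmi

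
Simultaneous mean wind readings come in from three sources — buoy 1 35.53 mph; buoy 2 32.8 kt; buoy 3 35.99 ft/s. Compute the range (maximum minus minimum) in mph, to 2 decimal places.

13.21 mph

buoy 2: 32.8 kt = 37.7456 mph.
buoy 3: 35.99 ft/s = 24.5386 mph.
Spread: 37.7456 − 24.5386 = 13.21 mph.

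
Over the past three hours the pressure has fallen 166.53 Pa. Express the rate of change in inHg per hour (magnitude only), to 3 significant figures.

0.0164 inHg per hour

166.53 Pa / 3 h × 0.0002953 inHg/Pa = 0.0164 inHg/h.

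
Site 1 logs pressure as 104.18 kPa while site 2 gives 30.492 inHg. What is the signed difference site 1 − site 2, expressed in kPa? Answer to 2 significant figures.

0.92 kPa

site 2: 30.492 inHg = 103.2578 kPa.
Difference: 104.1800 − 103.2578 = 0.92 kPa.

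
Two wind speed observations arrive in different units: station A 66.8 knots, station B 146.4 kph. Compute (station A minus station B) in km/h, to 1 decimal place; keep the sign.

-22.7 km/h

station A: 66.8 kt = 123.714 km/h.
Difference: 123.714 − 146.400 = -22.7 km/h.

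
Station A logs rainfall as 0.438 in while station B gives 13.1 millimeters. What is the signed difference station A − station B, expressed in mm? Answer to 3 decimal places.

-1.975 mm

station A: 0.438 in = 11.12520 mm.
Difference: 11.12520 − 13.10000 = -1.975 mm.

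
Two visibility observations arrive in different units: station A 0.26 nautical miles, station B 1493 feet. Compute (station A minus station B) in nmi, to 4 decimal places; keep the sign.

0.0143 nmi

station B: 1493 ft = 0.245716 nmi.
Difference: 0.260000 − 0.245716 = 0.0143 nmi.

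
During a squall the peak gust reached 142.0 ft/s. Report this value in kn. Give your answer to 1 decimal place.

1 ft/s = 0.592484 kt, so 142.0 × 0.592484 = 84.1 kt.

84.1 kt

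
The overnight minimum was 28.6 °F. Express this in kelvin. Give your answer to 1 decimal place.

271.3 K

First to °C: -1.89 °C.
Then to K: 271.3 K.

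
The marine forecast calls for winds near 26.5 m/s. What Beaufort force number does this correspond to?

Beaufort force 10

26.5 m/s lies in the Beaufort 10 band (storm, 24.5–28.4 m/s).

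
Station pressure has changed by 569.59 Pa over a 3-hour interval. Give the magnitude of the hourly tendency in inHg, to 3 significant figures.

569.59 Pa / 3 h × 0.0002953 inHg/Pa = 0.0561 inHg/h.

0.0561 inHg per hour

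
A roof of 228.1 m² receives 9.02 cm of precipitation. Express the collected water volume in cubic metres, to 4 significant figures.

20.57 cubic metres

Depth: 9.02 cm × 10 = 90.2 mm.
1 mm over 1 m² is 1 L, so volume = 90.2 × 228.1 = 20574.62 L = 20.57 m³.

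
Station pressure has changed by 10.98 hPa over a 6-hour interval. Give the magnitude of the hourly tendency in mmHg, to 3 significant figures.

1.37 mmHg per hour

10.98 hPa / 6 h × 0.750062 mmHg/hPa = 1.37 mmHg/h.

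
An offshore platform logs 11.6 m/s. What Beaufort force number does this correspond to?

Beaufort force 6

11.6 m/s lies in the Beaufort 6 band (strong breeze, 10.8–13.8 m/s).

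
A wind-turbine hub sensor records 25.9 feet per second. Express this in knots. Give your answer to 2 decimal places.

1 ft/s = 0.592484 kt, so 25.9 × 0.592484 = 15.35 kt.

15.35 kt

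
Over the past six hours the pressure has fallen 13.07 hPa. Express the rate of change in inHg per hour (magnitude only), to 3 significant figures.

13.07 hPa / 6 h × 0.02953 inHg/hPa = 0.0643 inHg/h.

0.0643 inHg per hour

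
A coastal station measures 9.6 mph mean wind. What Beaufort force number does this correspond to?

9.6 mph = 4.3 m/s, which is Beaufort 3 (gentle breeze, 3.4–5.4 m/s).

Beaufort force 3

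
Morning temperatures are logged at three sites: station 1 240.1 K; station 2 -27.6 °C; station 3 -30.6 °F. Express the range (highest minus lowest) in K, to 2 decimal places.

7.18 K

station 1: 240.1 K = -33.050 °C.
station 3: -30.6 °F = -34.778 °C.
Spread: (-27.600) − (-34.778) = 7.178 °C.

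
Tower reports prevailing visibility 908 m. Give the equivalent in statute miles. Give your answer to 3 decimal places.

1 m = 0.000621371 SM, so 908 × 0.000621371 = 0.564 SM.

0.564 SM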